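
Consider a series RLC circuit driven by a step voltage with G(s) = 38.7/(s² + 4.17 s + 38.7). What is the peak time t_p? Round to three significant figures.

t_p ≈ 0.536 s

ω_n = √38.7 = 6.22 rad/s; ζ = 4.17/(2·6.22) = 0.335.
ω_d = 6.22·√(1 − 0.335²) = 5.86 rad/s. Then t_p = π/ω_d = 0.536 s.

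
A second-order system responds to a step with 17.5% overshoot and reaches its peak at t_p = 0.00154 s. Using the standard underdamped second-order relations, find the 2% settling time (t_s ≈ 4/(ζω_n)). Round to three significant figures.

ζ from %OS: ζ = |ln 0.175|/√(π²+ln²0.175) = 0.485.
From t_p = π/ω_d, ω_d = π/0.00154 = 2040 rad/s, so ω_n = ω_d/√(1−ζ²) = 2330 rad/s.
t_s ≈ 4/(ζω_n) = 4/(0.485·2330) = 0.00353 s.

t_s ≈ 0.00353 s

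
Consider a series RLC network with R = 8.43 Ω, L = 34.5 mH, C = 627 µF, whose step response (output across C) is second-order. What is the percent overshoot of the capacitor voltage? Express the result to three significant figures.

For a series RLC circuit (capacitor voltage as output), ω_n = 1/√(LC) = 1/√(34.5 mH · 627 µF) = 215 rad/s.
ζ = (R/2)·√(C/L) = (8.43/2)·√(627 µF/34.5 mH) = 0.568.
Overshoot: exp(−π·0.568/√(1−0.568²)) = 0.114, i.e. 11.4%.

%OS ≈ 11.4%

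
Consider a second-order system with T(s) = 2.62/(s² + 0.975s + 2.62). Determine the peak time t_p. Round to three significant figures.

t_p ≈ 2.04 s

Comparing the denominator to s² + 2ζω_n s + ω_n²: ω_n = √2.62 = 1.62 rad/s, and 2ζω_n = 0.975 so ζ = 0.975/(2·1.62) = 0.301.
ω_d = 1.62·√(1 − 0.301²) = 1.54 rad/s. Then t_p = π/ω_d = 2.04 s.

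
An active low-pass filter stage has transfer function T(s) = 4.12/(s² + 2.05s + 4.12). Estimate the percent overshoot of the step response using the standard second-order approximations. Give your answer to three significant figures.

ω_n = √4.12 = 2.03 rad/s; ζ = 2.05/(2·2.03) = 0.505.
%OS = 100·exp(−πζ/√(1−ζ²)) = 15.9%.

%OS ≈ 15.9%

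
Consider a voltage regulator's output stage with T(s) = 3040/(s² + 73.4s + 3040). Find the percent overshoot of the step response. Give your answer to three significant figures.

%OS ≈ 6.07%

ω_n = √3040 = 55.1 rad/s; ζ = 73.4/(2·55.1) = 0.666.
%OS = 100·exp(−πζ/√(1−ζ²)) = 6.07%.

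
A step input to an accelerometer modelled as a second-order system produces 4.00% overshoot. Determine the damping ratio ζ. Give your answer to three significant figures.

ζ = −ln(OS)/√(π² + (ln OS)²). With OS = 0.0400, ln OS = −3.219 and ζ = 3.219/4.498 = 0.716.

ζ ≈ 0.716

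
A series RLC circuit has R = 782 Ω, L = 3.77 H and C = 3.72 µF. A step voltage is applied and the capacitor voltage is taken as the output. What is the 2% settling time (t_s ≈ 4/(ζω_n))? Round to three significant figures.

For a series RLC circuit (capacitor voltage as output), ω_n = 1/√(LC) = 1/√(3.77 H · 3.72 µF) = 267 rad/s.
ζ = (R/2)·√(C/L) = (782/2)·√(3.72 µF/3.77 H) = 0.388.
t_s ≈ 4/(ζω_n) = 0.0386 s.

t_s ≈ 0.0386 s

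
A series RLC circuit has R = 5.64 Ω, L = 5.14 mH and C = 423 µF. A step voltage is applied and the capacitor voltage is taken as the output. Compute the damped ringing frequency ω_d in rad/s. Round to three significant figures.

For a series RLC circuit (capacitor voltage as output), ω_n = 1/√(LC) = 1/√(5.14 mH · 423 µF) = 678 rad/s.
ζ = (R/2)·√(C/L) = (5.64/2)·√(423 µF/5.14 mH) = 0.809.
ω_d = ω_n√(1−ζ²) = 399 rad/s.

ω_d ≈ 399 rad/s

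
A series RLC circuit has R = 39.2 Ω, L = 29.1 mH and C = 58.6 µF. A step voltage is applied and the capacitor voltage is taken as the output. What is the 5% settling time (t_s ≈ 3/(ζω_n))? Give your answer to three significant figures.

t_s ≈ 0.00445 s

For a series RLC circuit (capacitor voltage as output), ω_n = 1/√(LC) = 1/√(29.1 mH · 58.6 µF) = 766 rad/s.
ζ = (R/2)·√(C/L) = (39.2/2)·√(58.6 µF/29.1 mH) = 0.880.
t_s ≈ 3/(ζω_n) = 0.00445 s.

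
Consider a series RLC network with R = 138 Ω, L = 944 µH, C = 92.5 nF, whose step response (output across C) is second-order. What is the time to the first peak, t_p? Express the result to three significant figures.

t_p ≈ 0.0000402 s

For a series RLC circuit (capacitor voltage as output), ω_n = 1/√(LC) = 1/√(944 µH · 92.5 nF) = 107000 rad/s.
ζ = (R/2)·√(C/L) = (138/2)·√(92.5 nF/944 µH) = 0.683.
ω_d = ω_n√(1−ζ²) = 78200 rad/s. t_p = π/ω_d = 0.0000402 s.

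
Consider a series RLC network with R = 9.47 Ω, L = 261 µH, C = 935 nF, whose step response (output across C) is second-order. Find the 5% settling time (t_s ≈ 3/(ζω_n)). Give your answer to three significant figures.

For a series RLC circuit (capacitor voltage as output), ω_n = 1/√(LC) = 1/√(261 µH · 935 nF) = 64000 rad/s.
ζ = (R/2)·√(C/L) = (9.47/2)·√(935 nF/261 µH) = 0.283.
t_s ≈ 3/(ζω_n) = 0.000165 s.

t_s ≈ 0.000165 s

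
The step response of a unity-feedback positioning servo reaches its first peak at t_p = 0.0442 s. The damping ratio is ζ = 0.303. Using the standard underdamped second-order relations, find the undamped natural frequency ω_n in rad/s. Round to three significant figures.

ω_n ≈ 74.6 rad/s

Peak time t_p = π/ω_d, so ω_d = π/t_p = π/0.0442 = 71.1 rad/s.
ω_n = ω_d/√(1−ζ²) = 71.1/√0.908 = 74.6 rad/s.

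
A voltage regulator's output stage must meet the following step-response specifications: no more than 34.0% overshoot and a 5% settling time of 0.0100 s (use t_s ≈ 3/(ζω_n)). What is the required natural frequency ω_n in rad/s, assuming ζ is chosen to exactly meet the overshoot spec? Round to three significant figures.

ω_n ≈ 924 rad/s

Inverting the overshoot relation: ζ = |ln 0.340|/√(π² + ln²0.340) = 0.325.
From t_s ≈ 3/(ζω_n): ω_n = 3/(ζ·t_s) = 3/(0.325·0.0100) = 924 rad/s.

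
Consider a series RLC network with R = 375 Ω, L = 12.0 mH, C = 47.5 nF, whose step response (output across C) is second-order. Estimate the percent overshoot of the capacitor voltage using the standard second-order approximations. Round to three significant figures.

%OS ≈ 28.3%

For a series RLC circuit (capacitor voltage as output), ω_n = 1/√(LC) = 1/√(12.0 mH · 47.5 nF) = 41900 rad/s.
ζ = (R/2)·√(C/L) = (375/2)·√(47.5 nF/12.0 mH) = 0.373.
Overshoot: exp(−π·0.373/√(1−0.373²)) = 0.283, i.e. 28.3%.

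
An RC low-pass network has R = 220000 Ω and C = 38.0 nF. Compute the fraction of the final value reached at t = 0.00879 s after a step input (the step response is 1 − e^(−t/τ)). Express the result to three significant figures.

τ = RC = 220000 × 38.0 nF = 0.00836 s.
y(t)/y_∞ = 1 − e^(−t/τ) = 1 − e^(−0.00879/0.00836) = 1 − e^(−1.05) = 0.651.

y/y_∞ ≈ 0.651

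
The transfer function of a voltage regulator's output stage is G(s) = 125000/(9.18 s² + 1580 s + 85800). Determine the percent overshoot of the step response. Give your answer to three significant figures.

Dividing through by 9.18: denominator becomes s² + 172.1 s + 9346.
So ω_n = √9346 = 96.7 rad/s and ζ = 172.1/(2·96.7) = 0.890.
%OS = 100·exp(−πζ/√(1−ζ²)) = 0.216%.

%OS ≈ 0.216%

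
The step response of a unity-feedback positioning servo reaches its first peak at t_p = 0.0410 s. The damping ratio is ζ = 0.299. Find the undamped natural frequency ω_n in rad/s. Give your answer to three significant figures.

ω_n ≈ 80.3 rad/s

Peak time t_p = π/ω_d, so ω_d = π/t_p = π/0.0410 = 76.6 rad/s.
ω_n = ω_d/√(1−ζ²) = 76.6/√0.911 = 80.3 rad/s.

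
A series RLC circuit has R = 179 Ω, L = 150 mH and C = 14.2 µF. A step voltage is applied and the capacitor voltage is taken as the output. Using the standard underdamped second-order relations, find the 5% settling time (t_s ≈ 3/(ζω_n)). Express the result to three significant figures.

For a series RLC circuit (capacitor voltage as output), ω_n = 1/√(LC) = 1/√(150 mH · 14.2 µF) = 685 rad/s.
ζ = (R/2)·√(C/L) = (179/2)·√(14.2 µF/150 mH) = 0.871.
t_s ≈ 3/(ζω_n) = 0.00503 s.

t_s ≈ 0.00503 s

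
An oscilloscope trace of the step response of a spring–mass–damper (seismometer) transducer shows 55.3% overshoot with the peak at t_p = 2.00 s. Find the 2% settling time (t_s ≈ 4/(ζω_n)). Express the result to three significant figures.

From the overshoot, ζ = −ln(OS)/√(π²+ln²(OS)) = 0.185.
From t_p = π/ω_d, ω_d = π/2.00 = 1.57 rad/s, so ω_n = ω_d/√(1−ζ²) = 1.60 rad/s.
t_s ≈ 4/(ζω_n) = 4/(0.185·1.60) = 13.5 s.

t_s ≈ 13.5 s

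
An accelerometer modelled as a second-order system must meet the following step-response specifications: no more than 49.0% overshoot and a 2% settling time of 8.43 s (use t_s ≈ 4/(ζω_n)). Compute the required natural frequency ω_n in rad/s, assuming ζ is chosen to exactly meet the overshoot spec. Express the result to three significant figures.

ζ = −ln(OS)/√(π² + (ln OS)²). With OS = 0.490, ln OS = −0.7133 and ζ = 0.7133/3.222 = 0.221.
From t_s ≈ 4/(ζω_n): ω_n = 4/(ζ·t_s) = 4/(0.221·8.43) = 2.14 rad/s.

ω_n ≈ 2.14 rad/s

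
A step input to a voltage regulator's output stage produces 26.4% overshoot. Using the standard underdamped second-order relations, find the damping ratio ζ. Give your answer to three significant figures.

ζ ≈ 0.390

From %OS = 100·exp(−πζ/√(1−ζ²)), invert to get ζ = −ln(OS)/√(π² + ln²(OS)) with OS = 0.264.
−ln 0.264 = 1.332, so ζ = 1.332/√(π² + 1.774) = 0.390.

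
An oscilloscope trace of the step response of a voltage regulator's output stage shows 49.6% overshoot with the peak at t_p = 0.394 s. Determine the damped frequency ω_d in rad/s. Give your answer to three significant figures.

ω_d ≈ 7.97 rad/s

t_p = π/ω_d, so ω_d = π/0.394 = 7.97 rad/s.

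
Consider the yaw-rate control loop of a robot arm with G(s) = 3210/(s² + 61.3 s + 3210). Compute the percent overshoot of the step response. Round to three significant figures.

ω_n = √3210 = 56.7 rad/s; ζ = 61.3/(2·56.7) = 0.541.
%OS = 100 e^{−πζ/√(1−ζ²)} with ζ = 0.541 gives 13.3%.

%OS ≈ 13.3%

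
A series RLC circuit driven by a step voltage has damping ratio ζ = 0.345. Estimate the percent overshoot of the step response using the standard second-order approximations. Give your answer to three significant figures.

%OS ≈ 31.5%

For an underdamped second-order system, %OS = 100·exp(−πζ/√(1−ζ²)).
πζ/√(1−ζ²) = π·0.345/√(1−0.119) = 1.155, so %OS = 100·e^(−1.155) = 31.5%.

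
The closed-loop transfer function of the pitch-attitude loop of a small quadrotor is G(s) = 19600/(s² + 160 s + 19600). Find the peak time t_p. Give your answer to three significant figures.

t_p ≈ 0.0273 s

Comparing the denominator to s² + 2ζω_n s + ω_n²: ω_n = √19600 = 140 rad/s, and 2ζω_n = 160 so ζ = 160/(2·140) = 0.571.
ω_d = 140·√(1 − 0.571²) = 115 rad/s. Then t_p = π/ω_d = 0.0273 s.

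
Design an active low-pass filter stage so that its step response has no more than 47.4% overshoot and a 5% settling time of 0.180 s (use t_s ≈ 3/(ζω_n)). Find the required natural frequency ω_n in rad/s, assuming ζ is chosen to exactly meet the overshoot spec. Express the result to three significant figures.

ω_n ≈ 72.1 rad/s

ζ = −ln(OS)/√(π² + (ln OS)²). With OS = 0.474, ln OS = −0.7465 and ζ = 0.7465/3.229 = 0.231.
Then ω_n = 3/(ζ t_s) = 3/(0.231 × 0.180) = 72.1 rad/s.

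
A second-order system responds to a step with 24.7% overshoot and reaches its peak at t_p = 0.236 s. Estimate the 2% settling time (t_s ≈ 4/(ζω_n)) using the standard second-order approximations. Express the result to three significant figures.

t_s ≈ 0.675 s

The overshoot fixes ζ = −ln(OS)/√(π²+ln²(OS)) = 0.407.
From t_p = π/ω_d, ω_d = π/0.236 = 13.3 rad/s, so ω_n = ω_d/√(1−ζ²) = 14.6 rad/s.
t_s ≈ 4/(ζω_n) = 4/(0.407·14.6) = 0.675 s.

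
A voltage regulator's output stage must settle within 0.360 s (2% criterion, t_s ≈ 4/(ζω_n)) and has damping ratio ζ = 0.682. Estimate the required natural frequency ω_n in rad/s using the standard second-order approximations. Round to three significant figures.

Rearranging t_s ≈ 4/(ζω_n) gives ω_n = 4/(ζ·t_s) = 4/(0.682 × 0.360) = 16.3 rad/s.

ω_n ≈ 16.3 rad/s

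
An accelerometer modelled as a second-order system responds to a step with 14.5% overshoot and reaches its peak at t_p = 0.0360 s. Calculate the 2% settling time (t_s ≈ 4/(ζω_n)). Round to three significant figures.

t_s ≈ 0.0746 s

The overshoot fixes ζ = −ln(OS)/√(π²+ln²(OS)) = 0.524.
From t_p = π/ω_d, ω_d = π/0.0360 = 87.3 rad/s, so ω_n = ω_d/√(1−ζ²) = 102 rad/s.
t_s ≈ 4/(ζω_n) = 4/(0.524·102) = 0.0746 s.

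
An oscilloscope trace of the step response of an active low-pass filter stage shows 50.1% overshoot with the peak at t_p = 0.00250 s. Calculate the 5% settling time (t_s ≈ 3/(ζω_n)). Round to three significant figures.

From the overshoot, ζ = −ln(OS)/√(π²+ln²(OS)) = 0.215.
From t_p = π/ω_d, ω_d = π/0.00250 = 1260 rad/s, so ω_n = ω_d/√(1−ζ²) = 1290 rad/s.
t_s ≈ 3/(ζω_n) = 3/(0.215·1290) = 0.0109 s.

t_s ≈ 0.0109 s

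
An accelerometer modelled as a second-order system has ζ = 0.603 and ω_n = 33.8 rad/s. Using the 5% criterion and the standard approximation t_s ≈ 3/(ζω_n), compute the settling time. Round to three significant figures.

t_s ≈ 0.147 s

t_s ≈ 3/(ζω_n) = 3/(0.603 × 33.8) = 0.147 s.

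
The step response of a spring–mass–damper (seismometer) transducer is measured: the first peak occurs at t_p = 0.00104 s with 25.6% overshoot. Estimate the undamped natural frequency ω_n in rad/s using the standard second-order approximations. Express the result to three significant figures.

ζ from %OS: ζ = |ln 0.256|/√(π²+ln²0.256) = 0.398.
From t_p = π/ω_d, ω_d = π/0.00104 = 3020 rad/s, so ω_n = ω_d/√(1−ζ²) = 3290 rad/s.

ω_n ≈ 3290 rad/s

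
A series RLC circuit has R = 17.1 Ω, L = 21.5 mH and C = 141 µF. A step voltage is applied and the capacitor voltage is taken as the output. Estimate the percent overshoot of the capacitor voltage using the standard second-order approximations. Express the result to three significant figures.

For a series RLC circuit (capacitor voltage as output), ω_n = 1/√(LC) = 1/√(21.5 mH · 141 µF) = 574 rad/s.
ζ = (R/2)·√(C/L) = (17.1/2)·√(141 µF/21.5 mH) = 0.692.
%OS = 100·exp(−πζ/√(1−ζ²)) = 4.91%.

%OS ≈ 4.91%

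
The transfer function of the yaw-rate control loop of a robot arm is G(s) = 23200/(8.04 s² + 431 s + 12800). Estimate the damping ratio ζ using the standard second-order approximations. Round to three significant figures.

ζ ≈ 0.672

Dividing through by 8.04: denominator becomes s² + 53.61 s + 1592.
So ω_n = √1592 = 39.9 rad/s and ζ = 53.61/(2·39.9) = 0.672.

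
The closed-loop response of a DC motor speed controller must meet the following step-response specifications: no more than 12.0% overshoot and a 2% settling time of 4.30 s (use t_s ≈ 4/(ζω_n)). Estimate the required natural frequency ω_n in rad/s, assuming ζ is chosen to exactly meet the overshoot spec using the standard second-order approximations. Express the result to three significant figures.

ω_n ≈ 1.66 rad/s

Inverting the overshoot relation: ζ = |ln 0.120|/√(π² + ln²0.120) = 0.559.
From t_s ≈ 4/(ζω_n): ω_n = 4/(ζ·t_s) = 4/(0.559·4.30) = 1.66 rad/s.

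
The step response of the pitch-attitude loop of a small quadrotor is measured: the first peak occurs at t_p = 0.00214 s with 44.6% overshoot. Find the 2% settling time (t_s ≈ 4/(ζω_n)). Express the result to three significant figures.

ζ from %OS: ζ = |ln 0.446|/√(π²+ln²0.446) = 0.249.
t_p = π/ω_d ⇒ ω_d = 1470 rad/s; then ω_n = ω_d/√(1−ζ²) = 1520 rad/s.
t_s ≈ 4/(ζω_n) = 4/(0.249·1520) = 0.0106 s.

t_s ≈ 0.0106 s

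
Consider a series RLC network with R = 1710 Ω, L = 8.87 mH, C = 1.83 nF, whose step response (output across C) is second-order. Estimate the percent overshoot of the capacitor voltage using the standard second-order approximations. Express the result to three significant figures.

%OS ≈ 26.6%

For a series RLC circuit (capacitor voltage as output), ω_n = 1/√(LC) = 1/√(8.87 mH · 1.83 nF) = 248000 rad/s.
ζ = (R/2)·√(C/L) = (1710/2)·√(1.83 nF/8.87 mH) = 0.388.
%OS = 100 e^{−πζ/√(1−ζ²)} with ζ = 0.388 gives 26.6%.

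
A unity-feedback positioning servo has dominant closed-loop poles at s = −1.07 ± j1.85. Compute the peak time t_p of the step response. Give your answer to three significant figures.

t_p ≈ 1.70 s

t_p = π/ω_d with ω_d = 1.85 (the imaginary part), so t_p = 1.70 s.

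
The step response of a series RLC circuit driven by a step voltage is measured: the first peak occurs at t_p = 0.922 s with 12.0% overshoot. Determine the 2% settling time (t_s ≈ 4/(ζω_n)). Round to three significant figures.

The overshoot fixes ζ = −ln(OS)/√(π²+ln²(OS)) = 0.559.
t_p = π/ω_d ⇒ ω_d = 3.41 rad/s; then ω_n = ω_d/√(1−ζ²) = 4.11 rad/s.
t_s ≈ 4/(ζω_n) = 4/(0.559·4.11) = 1.74 s.

t_s ≈ 1.74 s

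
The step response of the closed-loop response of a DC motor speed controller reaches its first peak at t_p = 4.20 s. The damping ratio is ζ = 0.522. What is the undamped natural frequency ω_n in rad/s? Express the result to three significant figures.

ω_n ≈ 0.877 rad/s

Peak time t_p = π/ω_d, so ω_d = π/t_p = π/4.20 = 0.748 rad/s.
ω_n = ω_d/√(1−ζ²) = 0.748/√0.728 = 0.877 rad/s.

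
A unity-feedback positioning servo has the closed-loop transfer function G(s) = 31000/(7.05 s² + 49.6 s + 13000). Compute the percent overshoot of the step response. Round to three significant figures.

Dividing through by 7.05: denominator becomes s² + 7.035 s + 1844.
So ω_n = √1844 = 42.9 rad/s and ζ = 7.035/(2·42.9) = 0.0819.
%OS = 100·exp(−πζ/√(1−ζ²)) = 77.2%.

%OS ≈ 77.2%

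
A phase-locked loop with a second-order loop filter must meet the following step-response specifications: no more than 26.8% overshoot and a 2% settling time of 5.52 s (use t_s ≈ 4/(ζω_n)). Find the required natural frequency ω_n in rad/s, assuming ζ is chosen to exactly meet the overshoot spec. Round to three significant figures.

From %OS = 100·exp(−πζ/√(1−ζ²)), invert to get ζ = −ln(OS)/√(π² + ln²(OS)) with OS = 0.268.
−ln 0.268 = 1.317, so ζ = 1.317/√(π² + 1.734) = 0.387.
From t_s ≈ 4/(ζω_n): ω_n = 4/(ζ·t_s) = 4/(0.387·5.52) = 1.87 rad/s.

ω_n ≈ 1.87 rad/s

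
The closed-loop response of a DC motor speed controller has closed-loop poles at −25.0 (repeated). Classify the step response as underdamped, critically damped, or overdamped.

critically damped

Since there is a repeated negative-real pole, the response is critically damped.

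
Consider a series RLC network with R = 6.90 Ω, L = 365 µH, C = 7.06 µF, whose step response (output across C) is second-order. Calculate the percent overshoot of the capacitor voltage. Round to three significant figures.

For a series RLC circuit (capacitor voltage as output), ω_n = 1/√(LC) = 1/√(365 µH · 7.06 µF) = 19700 rad/s.
ζ = (R/2)·√(C/L) = (6.90/2)·√(7.06 µF/365 µH) = 0.480.
%OS = 100·exp(−πζ/√(1−ζ²)) = 17.9%.

%OS ≈ 17.9%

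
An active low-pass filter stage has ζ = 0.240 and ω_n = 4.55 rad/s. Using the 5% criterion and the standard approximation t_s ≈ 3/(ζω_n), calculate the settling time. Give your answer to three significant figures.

t_s ≈ 2.75 s

t_s ≈ 3/(ζω_n) = 3/(0.240 × 4.55) = 2.75 s.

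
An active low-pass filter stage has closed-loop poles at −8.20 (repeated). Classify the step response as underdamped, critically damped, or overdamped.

critically damped

Since there is a repeated negative-real pole, the response is critically damped.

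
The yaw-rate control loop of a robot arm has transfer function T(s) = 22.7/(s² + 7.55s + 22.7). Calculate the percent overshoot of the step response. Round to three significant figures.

Matching coefficients with s² + 2ζω_n s + ω_n² gives ω_n² = 22.7 ⇒ ω_n = 4.76 rad/s, and ζ = 7.55/(2ω_n) = 0.792.
Overshoot: exp(−π·0.792/√(1−0.792²)) = 0.0169, i.e. 1.69%.

%OS ≈ 1.69%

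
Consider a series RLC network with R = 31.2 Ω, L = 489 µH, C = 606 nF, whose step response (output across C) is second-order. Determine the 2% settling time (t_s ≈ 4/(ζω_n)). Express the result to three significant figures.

For a series RLC circuit (capacitor voltage as output), ω_n = 1/√(LC) = 1/√(489 µH · 606 nF) = 58100 rad/s.
ζ = (R/2)·√(C/L) = (31.2/2)·√(606 nF/489 µH) = 0.549.
t_s ≈ 4/(ζω_n) = 0.000125 s.

t_s ≈ 0.000125 s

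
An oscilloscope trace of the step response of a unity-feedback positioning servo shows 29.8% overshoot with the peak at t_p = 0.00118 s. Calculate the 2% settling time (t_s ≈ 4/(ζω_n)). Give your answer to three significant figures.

The overshoot fixes ζ = −ln(OS)/√(π²+ln²(OS)) = 0.360.
t_p = π/ω_d ⇒ ω_d = 2660 rad/s; then ω_n = ω_d/√(1−ζ²) = 2850 rad/s.
t_s ≈ 4/(ζω_n) = 4/(0.360·2850) = 0.00390 s.

t_s ≈ 0.00390 s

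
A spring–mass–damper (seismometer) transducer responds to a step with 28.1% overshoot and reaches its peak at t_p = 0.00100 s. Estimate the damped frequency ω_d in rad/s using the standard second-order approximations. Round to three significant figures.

ω_d ≈ 3140 rad/s

t_p = π/ω_d, so ω_d = π/0.00100 = 3140 rad/s.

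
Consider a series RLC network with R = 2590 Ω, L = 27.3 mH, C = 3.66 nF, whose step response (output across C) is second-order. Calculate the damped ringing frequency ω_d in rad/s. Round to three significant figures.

For a series RLC circuit (capacitor voltage as output), ω_n = 1/√(LC) = 1/√(27.3 mH · 3.66 nF) = 100000 rad/s.
ζ = (R/2)·√(C/L) = (2590/2)·√(3.66 nF/27.3 mH) = 0.474.
The damped frequency ω_d = ω_n√(1−ζ²) = 88100 rad/s.

ω_d ≈ 88100 rad/s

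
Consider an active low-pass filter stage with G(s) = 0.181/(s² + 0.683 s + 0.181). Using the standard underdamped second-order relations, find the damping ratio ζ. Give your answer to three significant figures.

ζ ≈ 0.803

Comparing the denominator to s² + 2ζω_n s + ω_n²: ω_n = √0.181 = 0.425 rad/s, and 2ζω_n = 0.683 so ζ = 0.683/(2·0.425) = 0.803.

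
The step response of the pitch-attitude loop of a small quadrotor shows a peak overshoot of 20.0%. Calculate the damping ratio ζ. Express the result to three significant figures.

Inverting the overshoot relation: ζ = |ln 0.200|/√(π² + ln²0.200) = 0.456.

ζ ≈ 0.456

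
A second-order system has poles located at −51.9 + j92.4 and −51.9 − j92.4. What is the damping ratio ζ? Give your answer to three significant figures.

ζ ≈ 0.490

The poles are at −σ ± jω_d with σ = 51.9 and ω_d = 92.4, so ω_n = √(σ²+ω_d²) = 106 rad/s and ζ = σ/ω_n = 0.490.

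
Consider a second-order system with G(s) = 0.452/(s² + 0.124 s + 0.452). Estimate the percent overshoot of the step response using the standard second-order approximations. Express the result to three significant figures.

Matching coefficients with s² + 2ζω_n s + ω_n² gives ω_n² = 0.452 ⇒ ω_n = 0.672 rad/s, and ζ = 0.124/(2ω_n) = 0.0922.
%OS = 100·exp(−πζ/√(1−ζ²)) = 74.8%.

%OS ≈ 74.8%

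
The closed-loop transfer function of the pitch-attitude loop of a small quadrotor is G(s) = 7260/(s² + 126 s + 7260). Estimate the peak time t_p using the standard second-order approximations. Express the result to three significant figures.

t_p ≈ 0.0548 s

Matching coefficients with s² + 2ζω_n s + ω_n² gives ω_n² = 7260 ⇒ ω_n = 85.2 rad/s, and ζ = 126/(2ω_n) = 0.739.
ω_d = ω_n√(1−ζ²) = 57.4 rad/s. Then t_p = π/ω_d = 0.0548 s.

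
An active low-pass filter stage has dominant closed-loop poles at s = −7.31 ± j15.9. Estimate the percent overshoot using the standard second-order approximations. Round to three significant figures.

The poles are at −σ ± jω_d with σ = 7.31 and ω_d = 15.9, so ω_n = √(σ²+ω_d²) = 17.5 rad/s and ζ = σ/ω_n = 0.418.
Overshoot: exp(−π·0.418/√(1−0.418²)) = 0.236, i.e. 23.6%.

%OS ≈ 23.6%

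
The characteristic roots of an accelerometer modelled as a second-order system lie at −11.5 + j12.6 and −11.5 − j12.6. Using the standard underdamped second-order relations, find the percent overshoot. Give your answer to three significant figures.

%OS ≈ 5.69%

With σ = 11.5, ω_d = 12.6: ω_n = √(σ²+ω_d²) = 17.1 rad/s, ζ = σ/ω_n = 0.674.
%OS = 100 e^{−πζ/√(1−ζ²)} with ζ = 0.674 gives 5.69%.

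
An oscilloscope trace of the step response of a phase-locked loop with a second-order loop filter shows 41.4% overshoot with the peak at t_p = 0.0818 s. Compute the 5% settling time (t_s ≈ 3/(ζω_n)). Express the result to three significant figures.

ζ from %OS: ζ = |ln 0.414|/√(π²+ln²0.414) = 0.270.
t_p = π/ω_d ⇒ ω_d = 38.4 rad/s; then ω_n = ω_d/√(1−ζ²) = 39.9 rad/s.
t_s ≈ 3/(ζω_n) = 3/(0.270·39.9) = 0.278 s.

t_s ≈ 0.278 s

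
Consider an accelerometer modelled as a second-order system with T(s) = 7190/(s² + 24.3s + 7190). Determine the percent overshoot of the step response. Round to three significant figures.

Matching coefficients with s² + 2ζω_n s + ω_n² gives ω_n² = 7190 ⇒ ω_n = 84.8 rad/s, and ζ = 24.3/(2ω_n) = 0.143.
%OS = 100·exp(−πζ/√(1−ζ²)) = 63.5%.

%OS ≈ 63.5%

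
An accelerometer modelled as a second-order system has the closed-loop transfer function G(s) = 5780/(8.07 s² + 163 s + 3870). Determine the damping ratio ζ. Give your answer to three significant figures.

Dividing through by 8.07: denominator becomes s² + 20.20 s + 479.6.
So ω_n = √479.6 = 21.9 rad/s and ζ = 20.20/(2·21.9) = 0.461.

ζ ≈ 0.461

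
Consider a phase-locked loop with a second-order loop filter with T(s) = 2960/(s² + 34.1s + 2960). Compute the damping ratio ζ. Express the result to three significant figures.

ζ ≈ 0.313

Matching coefficients with s² + 2ζω_n s + ω_n² gives ω_n² = 2960 ⇒ ω_n = 54.4 rad/s, and ζ = 34.1/(2ω_n) = 0.313.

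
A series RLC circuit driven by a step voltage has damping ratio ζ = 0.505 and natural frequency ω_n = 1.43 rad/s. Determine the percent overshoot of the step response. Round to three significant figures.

For an underdamped second-order system, %OS = 100·exp(−πζ/√(1−ζ²)).
πζ/√(1−ζ²) = π·0.505/√(1−0.255) = 1.838, so %OS = 100·e^(−1.838) = 15.9%.

%OS ≈ 15.9%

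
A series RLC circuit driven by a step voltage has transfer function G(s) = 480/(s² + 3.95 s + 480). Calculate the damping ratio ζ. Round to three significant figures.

ω_n = √480 = 21.9 rad/s; ζ = 3.95/(2·21.9) = 0.0901.

ζ ≈ 0.0901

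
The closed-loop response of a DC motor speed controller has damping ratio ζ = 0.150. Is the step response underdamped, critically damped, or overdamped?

Since ζ = 0.150 < 1, the system is underdamped.

underdamped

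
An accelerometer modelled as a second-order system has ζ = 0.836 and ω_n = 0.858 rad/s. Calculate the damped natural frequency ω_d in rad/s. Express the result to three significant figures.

ω_d ≈ 0.471 rad/s

ω_d = ω_n√(1−ζ²) = 0.858·√0.301 = 0.471 rad/s.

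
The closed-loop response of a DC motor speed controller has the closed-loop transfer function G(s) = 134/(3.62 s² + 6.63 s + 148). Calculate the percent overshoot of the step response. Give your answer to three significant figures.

%OS ≈ 63.5%

Dividing through by 3.62: denominator becomes s² + 1.831 s + 40.88.
So ω_n = √40.88 = 6.39 rad/s and ζ = 1.831/(2·6.39) = 0.143.
%OS = 100·exp(−πζ/√(1−ζ²)) = 63.5%.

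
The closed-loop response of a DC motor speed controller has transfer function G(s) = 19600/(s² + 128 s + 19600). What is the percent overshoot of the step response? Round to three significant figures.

Matching coefficients with s² + 2ζω_n s + ω_n² gives ω_n² = 19600 ⇒ ω_n = 140 rad/s, and ζ = 128/(2ω_n) = 0.457.
%OS = 100·exp(−πζ/√(1−ζ²)) = 19.9%.

%OS ≈ 19.9%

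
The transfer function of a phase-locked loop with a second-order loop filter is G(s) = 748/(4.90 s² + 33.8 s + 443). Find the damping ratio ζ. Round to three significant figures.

Dividing through by 4.90: denominator becomes s² + 6.898 s + 90.41.
So ω_n = √90.41 = 9.51 rad/s and ζ = 6.898/(2·9.51) = 0.363.

ζ ≈ 0.363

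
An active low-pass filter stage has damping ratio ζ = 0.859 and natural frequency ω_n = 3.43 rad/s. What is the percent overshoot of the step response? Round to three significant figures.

For an underdamped second-order system, %OS = 100·exp(−πζ/√(1−ζ²)).
πζ/√(1−ζ²) = π·0.859/√(1−0.738) = 5.271, so %OS = 100·e^(−5.271) = 0.514%.

%OS ≈ 0.514%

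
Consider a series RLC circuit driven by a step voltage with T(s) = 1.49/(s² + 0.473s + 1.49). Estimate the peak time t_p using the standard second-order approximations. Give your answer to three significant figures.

t_p ≈ 2.62 s

Comparing the denominator to s² + 2ζω_n s + ω_n²: ω_n = √1.49 = 1.22 rad/s, and 2ζω_n = 0.473 so ζ = 0.473/(2·1.22) = 0.194.
ω_d = ω_n√(1−ζ²) = 1.20 rad/s. Then t_p = π/ω_d = 2.62 s.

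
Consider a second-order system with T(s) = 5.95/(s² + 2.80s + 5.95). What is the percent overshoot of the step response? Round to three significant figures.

%OS ≈ 11.1%

ω_n = √5.95 = 2.44 rad/s; ζ = 2.80/(2·2.44) = 0.574.
%OS = 100·exp(−πζ/√(1−ζ²)) = 11.1%.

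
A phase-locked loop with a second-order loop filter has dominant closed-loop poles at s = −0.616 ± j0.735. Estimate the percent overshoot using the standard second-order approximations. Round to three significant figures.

With σ = 0.616, ω_d = 0.735: ω_n = √(σ²+ω_d²) = 0.959 rad/s, ζ = σ/ω_n = 0.642.
Overshoot: exp(−π·0.642/√(1−0.642²)) = 0.0719, i.e. 7.19%.

%OS ≈ 7.19%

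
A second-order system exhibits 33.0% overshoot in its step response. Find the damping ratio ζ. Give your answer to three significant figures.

ζ ≈ 0.333

From %OS = 100·exp(−πζ/√(1−ζ²)), invert to get ζ = −ln(OS)/√(π² + ln²(OS)) with OS = 0.330.
−ln 0.330 = 1.109, so ζ = 1.109/√(π² + 1.229) = 0.333.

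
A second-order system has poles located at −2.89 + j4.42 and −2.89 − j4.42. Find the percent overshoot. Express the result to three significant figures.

%OS ≈ 12.8%

The poles are at −σ ± jω_d with σ = 2.89 and ω_d = 4.42, so ω_n = √(σ²+ω_d²) = 5.28 rad/s and ζ = σ/ω_n = 0.547.
%OS = 100 e^{−πζ/√(1−ζ²)} with ζ = 0.547 gives 12.8%.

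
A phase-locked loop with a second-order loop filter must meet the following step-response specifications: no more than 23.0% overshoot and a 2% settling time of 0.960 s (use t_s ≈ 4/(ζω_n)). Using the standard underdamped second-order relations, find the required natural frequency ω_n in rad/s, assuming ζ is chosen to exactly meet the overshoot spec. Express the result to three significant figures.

From %OS = 100·exp(−πζ/√(1−ζ²)), invert to get ζ = −ln(OS)/√(π² + ln²(OS)) with OS = 0.230.
−ln 0.230 = 1.470, so ζ = 1.470/√(π² + 2.160) = 0.424.
From t_s ≈ 4/(ζω_n): ω_n = 4/(ζ·t_s) = 4/(0.424·0.960) = 9.83 rad/s.

ω_n ≈ 9.83 rad/s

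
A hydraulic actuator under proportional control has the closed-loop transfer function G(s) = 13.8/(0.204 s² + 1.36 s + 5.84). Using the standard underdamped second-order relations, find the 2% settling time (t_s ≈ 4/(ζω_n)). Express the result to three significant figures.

Dividing through by 0.204: denominator becomes s² + 6.667 s + 28.63.
So ω_n = √28.63 = 5.35 rad/s and ζ = 6.667/(2·5.35) = 0.623.
t_s ≈ 4/(ζω_n) = 1.20 s.

t_s ≈ 1.20 s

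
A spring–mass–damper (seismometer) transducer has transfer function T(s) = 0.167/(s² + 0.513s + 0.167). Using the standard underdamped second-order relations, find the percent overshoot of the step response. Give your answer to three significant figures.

Comparing the denominator to s² + 2ζω_n s + ω_n²: ω_n = √0.167 = 0.409 rad/s, and 2ζω_n = 0.513 so ζ = 0.513/(2·0.409) = 0.628.
%OS = 100·exp(−πζ/√(1−ζ²)) = 7.94%.

%OS ≈ 7.94%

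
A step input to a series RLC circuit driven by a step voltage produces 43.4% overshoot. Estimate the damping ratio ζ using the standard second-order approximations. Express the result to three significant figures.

Inverting the overshoot relation: ζ = |ln 0.434|/√(π² + ln²0.434) = 0.257.

ζ ≈ 0.257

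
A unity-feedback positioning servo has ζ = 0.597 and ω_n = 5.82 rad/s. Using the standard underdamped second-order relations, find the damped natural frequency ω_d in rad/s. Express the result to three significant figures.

ω_d = ω_n√(1−ζ²) = 5.82·√0.644 = 4.67 rad/s.

ω_d ≈ 4.67 rad/s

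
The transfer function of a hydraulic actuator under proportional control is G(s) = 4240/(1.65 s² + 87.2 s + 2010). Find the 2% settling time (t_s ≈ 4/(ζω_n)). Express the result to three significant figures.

Dividing through by 1.65: denominator becomes s² + 52.85 s + 1218.
So ω_n = √1218 = 34.9 rad/s and ζ = 52.85/(2·34.9) = 0.757.
t_s ≈ 4/(ζω_n) = 0.151 s.

t_s ≈ 0.151 s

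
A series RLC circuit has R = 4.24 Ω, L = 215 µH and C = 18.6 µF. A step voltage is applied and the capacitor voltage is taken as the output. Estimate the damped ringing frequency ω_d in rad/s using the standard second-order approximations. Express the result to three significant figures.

For a series RLC circuit (capacitor voltage as output), ω_n = 1/√(LC) = 1/√(215 µH · 18.6 µF) = 15800 rad/s.
ζ = (R/2)·√(C/L) = (4.24/2)·√(18.6 µF/215 µH) = 0.624.
ω_d = ω_n√(1−ζ²) = 12400 rad/s.

ω_d ≈ 12400 rad/s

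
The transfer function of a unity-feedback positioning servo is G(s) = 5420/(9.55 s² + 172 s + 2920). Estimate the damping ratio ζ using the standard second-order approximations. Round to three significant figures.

Dividing through by 9.55: denominator becomes s² + 18.01 s + 305.8.
So ω_n = √305.8 = 17.5 rad/s and ζ = 18.01/(2·17.5) = 0.515.

ζ ≈ 0.515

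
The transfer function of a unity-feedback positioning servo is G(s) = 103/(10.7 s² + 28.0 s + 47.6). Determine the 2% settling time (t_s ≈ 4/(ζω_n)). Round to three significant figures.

t_s ≈ 3.06 s

Dividing through by 10.7: denominator becomes s² + 2.617 s + 4.449.
So ω_n = √4.449 = 2.11 rad/s and ζ = 2.617/(2·2.11) = 0.620.
t_s ≈ 4/(ζω_n) = 3.06 s.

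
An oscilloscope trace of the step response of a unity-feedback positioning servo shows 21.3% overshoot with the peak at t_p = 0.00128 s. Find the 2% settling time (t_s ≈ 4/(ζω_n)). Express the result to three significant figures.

t_s ≈ 0.00331 s

ζ from %OS: ζ = |ln 0.213|/√(π²+ln²0.213) = 0.442.
t_p = π/ω_d ⇒ ω_d = 2450 rad/s; then ω_n = ω_d/√(1−ζ²) = 2740 rad/s.
t_s ≈ 4/(ζω_n) = 4/(0.442·2740) = 0.00331 s.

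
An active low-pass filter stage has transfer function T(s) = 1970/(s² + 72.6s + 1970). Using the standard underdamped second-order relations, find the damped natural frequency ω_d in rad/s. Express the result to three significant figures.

ω_d ≈ 25.5 rad/s

Matching coefficients with s² + 2ζω_n s + ω_n² gives ω_n² = 1970 ⇒ ω_n = 44.4 rad/s, and ζ = 72.6/(2ω_n) = 0.818.
The damped frequency ω_d = ω_n√(1−ζ²) = 25.5 rad/s.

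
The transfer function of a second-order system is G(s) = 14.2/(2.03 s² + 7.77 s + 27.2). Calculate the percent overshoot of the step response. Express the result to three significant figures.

Dividing through by 2.03: denominator becomes s² + 3.828 s + 13.40.
So ω_n = √13.40 = 3.66 rad/s and ζ = 3.828/(2·3.66) = 0.523.
Overshoot: exp(−π·0.523/√(1−0.523²)) = 0.146, i.e. 14.6%.

%OS ≈ 14.6%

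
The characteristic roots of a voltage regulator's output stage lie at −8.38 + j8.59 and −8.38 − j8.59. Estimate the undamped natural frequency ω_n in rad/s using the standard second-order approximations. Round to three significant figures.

The poles are at −σ ± jω_d with σ = 8.38 and ω_d = 8.59, so ω_n = √(σ²+ω_d²) = 12.0 rad/s and ζ = σ/ω_n = 0.698.

ω_n ≈ 12.0 rad/s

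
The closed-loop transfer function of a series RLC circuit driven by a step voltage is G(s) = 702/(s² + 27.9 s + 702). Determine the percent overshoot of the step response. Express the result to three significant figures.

%OS ≈ 14.3%

Matching coefficients with s² + 2ζω_n s + ω_n² gives ω_n² = 702 ⇒ ω_n = 26.5 rad/s, and ζ = 27.9/(2ω_n) = 0.527.
Overshoot: exp(−π·0.527/√(1−0.527²)) = 0.143, i.e. 14.3%.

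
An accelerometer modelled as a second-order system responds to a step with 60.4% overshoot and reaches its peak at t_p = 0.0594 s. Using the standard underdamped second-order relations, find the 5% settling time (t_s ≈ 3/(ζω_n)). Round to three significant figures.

t_s ≈ 0.353 s

The overshoot fixes ζ = −ln(OS)/√(π²+ln²(OS)) = 0.158.
t_p = π/ω_d ⇒ ω_d = 52.9 rad/s; then ω_n = ω_d/√(1−ζ²) = 53.6 rad/s.
t_s ≈ 3/(ζω_n) = 3/(0.158·53.6) = 0.353 s.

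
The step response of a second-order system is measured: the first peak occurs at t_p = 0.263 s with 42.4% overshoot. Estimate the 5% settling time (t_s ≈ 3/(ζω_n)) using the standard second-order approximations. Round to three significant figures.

t_s ≈ 0.920 s

From the overshoot, ζ = −ln(OS)/√(π²+ln²(OS)) = 0.263.
From t_p = π/ω_d, ω_d = π/0.263 = 11.9 rad/s, so ω_n = ω_d/√(1−ζ²) = 12.4 rad/s.
t_s ≈ 3/(ζω_n) = 3/(0.263·12.4) = 0.920 s.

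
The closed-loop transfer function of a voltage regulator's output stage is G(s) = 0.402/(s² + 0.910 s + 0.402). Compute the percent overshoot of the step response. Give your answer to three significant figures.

%OS ≈ 3.93%

Matching coefficients with s² + 2ζω_n s + ω_n² gives ω_n² = 0.402 ⇒ ω_n = 0.634 rad/s, and ζ = 0.910/(2ω_n) = 0.718.
Overshoot: exp(−π·0.718/√(1−0.718²)) = 0.0393, i.e. 3.93%.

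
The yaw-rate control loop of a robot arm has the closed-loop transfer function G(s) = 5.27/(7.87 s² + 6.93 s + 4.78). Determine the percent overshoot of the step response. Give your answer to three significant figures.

%OS ≈ 11.6%

Dividing through by 7.87: denominator becomes s² + 0.8806 s + 0.6074.
So ω_n = √0.6074 = 0.779 rad/s and ζ = 0.8806/(2·0.779) = 0.565.
%OS = 100 e^{−πζ/√(1−ζ²)} with ζ = 0.565 gives 11.6%.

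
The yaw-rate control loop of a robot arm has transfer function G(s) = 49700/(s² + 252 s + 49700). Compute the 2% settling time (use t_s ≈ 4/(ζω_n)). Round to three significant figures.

t_s ≈ 0.0317 s

Matching coefficients with s² + 2ζω_n s + ω_n² gives ω_n² = 49700 ⇒ ω_n = 223 rad/s, and ζ = 252/(2ω_n) = 0.565.
t_s ≈ 4/(ζω_n) = 4/(0.565·223) = 0.0317 s.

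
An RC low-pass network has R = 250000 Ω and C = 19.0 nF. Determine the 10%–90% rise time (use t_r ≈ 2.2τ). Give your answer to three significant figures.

t_r ≈ 0.0105 s

τ = RC = 250000 × 19.0 nF = 0.00475 s.
t_r ≈ 2.2τ = 0.0105 s.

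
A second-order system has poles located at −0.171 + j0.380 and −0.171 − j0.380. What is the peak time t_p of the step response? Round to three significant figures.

t_p = π/ω_d with ω_d = 0.380 (the imaginary part), so t_p = 8.27 s.

t_p ≈ 8.27 s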